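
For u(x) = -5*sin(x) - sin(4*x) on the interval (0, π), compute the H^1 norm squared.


||u||_{H^1(0,π)}^2 = 67*π/2

u'(x) = -5*cos(x) - 4*cos(4*x).
Expand u² and (u')² and integrate term by term on (0, π), using: for integers n ≥ 1, ∫_0^π sin²(nx) dx = ∫_0^π cos²(nx) dx = π/2; for n ≠ n', ∫_0^π sin(nx)sin(n'x) dx = ∫_0^π cos(nx)cos(n'x) dx = 0; and by product-to-sum, ∫_0^π sin(nx)cos(n'x) dx = ½∫_0^π [sin((n+n')x) + sin((n−n')x)] dx, which is 0 when n+n' is even and 2n/(n²−n'²) when n+n' is odd (it need not vanish on (0, π)).
  u² squared terms: (-1)²·∫sin(4x)² dx = 1·π/2 = π/2;  (-5)²·∫sin(x)² dx = 25·π/2 = 25*π/2.
  u² cross terms: 2·(-1)·(-5)·∫sin(4x)·sin(x) dx = 10·(0) = 0.
  So ∫_0^π u² dx = π/2 + 25*π/2 + 0 = 13*π.
  (u')² squared terms: (-5)²·∫cos(x)² dx = 25·π/2 = 25*π/2;  (-4)²·∫cos(4x)² dx = 16·π/2 = 8*π.
  (u')² cross terms: 2·(-5)·(-4)·∫cos(x)·cos(4x) dx = 40·(0) = 0.
  So ∫_0^π (u')² dx = 25*π/2 + 8*π + 0 = 41*π/2.
||u||_{H^1}^2 = (13*π) + (41*π/2) = 67*π/2.


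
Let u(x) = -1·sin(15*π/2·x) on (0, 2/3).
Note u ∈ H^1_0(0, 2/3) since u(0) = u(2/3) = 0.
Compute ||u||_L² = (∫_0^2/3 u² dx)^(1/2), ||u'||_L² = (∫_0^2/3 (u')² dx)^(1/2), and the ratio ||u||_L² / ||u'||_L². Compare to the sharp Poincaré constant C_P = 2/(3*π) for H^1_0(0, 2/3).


||u||_L² / ||u'||_L² = 2/(15*π) < C_P = 2/(3*π).

u(x) = -1·sin(15*π/2·x), so u'(x) = -15*π*cos(15*π*x/2)/2.
Writing u(x) = A·sin(kπx/L) with A = -1 and k = 5, use ∫_0^L sin²(kπx/L) dx = L/2 and ∫_0^L cos²(kπx/L) dx = L/2.
u² = 1·sin²(15*π/2·x) and (u')² = 225*π^2/4·cos²(15*π/2·x), and each of sin², cos² integrates to L/2 = 1/3 over (0, 2/3).
∫_0^2/3 u² dx = 1/3, so ||u||_L² = sqrt(3)/3.
∫_0^2/3 (u')² dx = 75*π^2/4, so ||u'||_L² = 5*sqrt(3)*π/2.
Ratio ||u||_L² / ||u'||_L² = 2/(15*π).
Sharp Poincaré constant on H^1_0(0, 2/3) is C_P = L/π = 2/(3*π), achieved by sin(3*π/2·x).
This is the k = 5 harmonic; the ratio L/(kπ) is strictly less than C_P = L/π, consistent with the sharp inequality ||u||_L² ≤ C_P ||u'||_L².


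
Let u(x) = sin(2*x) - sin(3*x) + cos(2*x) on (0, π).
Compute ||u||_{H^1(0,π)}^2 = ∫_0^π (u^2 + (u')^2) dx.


||u||_{H^1(0,π)}^2 = -12 + 10*π

u'(x) = -2*sin(2*x) + 2*cos(2*x) - 3*cos(3*x).
Expand u² and (u')² and integrate term by term on (0, π), using: for integers n ≥ 1, ∫_0^π sin²(nx) dx = ∫_0^π cos²(nx) dx = π/2; for n ≠ n', ∫_0^π sin(nx)sin(n'x) dx = ∫_0^π cos(nx)cos(n'x) dx = 0; and by product-to-sum, ∫_0^π sin(nx)cos(n'x) dx = ½∫_0^π [sin((n+n')x) + sin((n−n')x)] dx, which is 0 when n+n' is even and 2n/(n²−n'²) when n+n' is odd (it need not vanish on (0, π)).
  u² squared terms: (-1)²·∫sin(3x)² dx = 1·π/2 = π/2;  (1)²·∫cos(2x)² dx = 1·π/2 = π/2;  (1)²·∫sin(2x)² dx = 1·π/2 = π/2.
  u² cross terms: 2·(-1)·(1)·∫sin(3x)·cos(2x) dx = -2·(6/5) = -12/5;  2·(-1)·(1)·∫sin(3x)·sin(2x) dx = -2·(0) = 0;  2·(1)·(1)·∫cos(2x)·sin(2x) dx = 2·(0) = 0.
  So ∫_0^π u² dx = π/2 + π/2 + π/2 − 12/5 + 0 + 0 = -12/5 + 3*π/2.
  (u')² squared terms: (-3)²·∫cos(3x)² dx = 9·π/2 = 9*π/2;  (-2)²·∫sin(2x)² dx = 4·π/2 = 2*π;  (2)²·∫cos(2x)² dx = 4·π/2 = 2*π.
  (u')² cross terms: 2·(-3)·(-2)·∫cos(3x)·sin(2x) dx = 12·(-4/5) = -48/5;  2·(-3)·(2)·∫cos(3x)·cos(2x) dx = -12·(0) = 0;  2·(-2)·(2)·∫sin(2x)·cos(2x) dx = -8·(0) = 0.
  So ∫_0^π (u')² dx = 9*π/2 + 2*π + 2*π − 48/5 + 0 + 0 = -48/5 + 17*π/2.
||u||_{H^1}^2 = (-12/5 + 3*π/2) + (-48/5 + 17*π/2) = -12 + 10*π.


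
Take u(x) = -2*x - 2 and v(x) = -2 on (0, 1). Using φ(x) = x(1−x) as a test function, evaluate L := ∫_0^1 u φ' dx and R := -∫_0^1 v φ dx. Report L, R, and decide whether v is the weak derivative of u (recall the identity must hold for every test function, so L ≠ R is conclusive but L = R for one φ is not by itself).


LHS = 1/3, RHS = 1/3. Yes, v = u' weakly.

u(x) = -2*x - 2, classical derivative u'(x) = -2.
φ(x) = x(1−x), so φ'(x) = 1 - 2*x.
Note φ(0) = φ(1) = 0, so the boundary term u·φ vanishes.
LHS = ∫_0^1 u(x) φ'(x) dx = ∫_0^1 (4*x^2 + 2*x - 2) dx. Term by term:
  ∫_0^1 4*x^2 dx = 4/3;  ∫_0^1 2*x dx = 1;  ∫_0^1 -2 dx = -2.
Sum: 4/3 + 1 − 2 = 1/3.
So LHS = 1/3.
∫_0^1 v(x) φ(x) dx = ∫_0^1 (2*x^2 - 2*x) dx. Term by term:
  ∫_0^1 2*x^2 dx = 2/3;  ∫_0^1 -2*x dx = -1.
Sum: 2/3 − 1 = -1/3.
So RHS = -∫_0^1 v(x) φ(x) dx = 1/3.
LHS = RHS, so the identity holds for this test φ.
Moreover u is smooth here and v(x) = u'(x) = -2 pointwise, so the identity holds for every test function. Hence v is the weak derivative of u.


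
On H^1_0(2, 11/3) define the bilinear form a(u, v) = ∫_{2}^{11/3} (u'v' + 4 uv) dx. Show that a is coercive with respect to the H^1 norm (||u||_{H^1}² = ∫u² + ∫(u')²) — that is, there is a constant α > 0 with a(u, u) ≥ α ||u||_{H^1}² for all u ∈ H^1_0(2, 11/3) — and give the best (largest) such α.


α = 1

Coercivity of a(·,·) on H^1_0(2, 11/3) means a(u, u) ≥ α ||u||_{H^1}² for every u ∈ H^1_0.
The interval has length L = 5/3, and Poincaré/coercivity depend only on L. Here a(u, u) = ∫(u')² + (4)·∫u².
Here c = 4 ≥ 1, so a(u,u) = ∫(u')² + c∫u² ≥ ∫(u')² + ∫u² = ||u||_{H^1}², i.e. α = 1 works. No larger α is possible: a(u,u) ≥ α||u||_{H^1}² means (1−α)∫(u')² ≥ (α−c)∫u², and for the modes u_n = sin(nπ(x−x₀)/L) (x₀ the left endpoint) one has ∫u_n²/∫(u_n')² = (L/(nπ))² → 0, so a(u_n,u_n)/||u_n||_{H^1}² → 1. Hence the optimal constant is α = 1.
Therefore α = 1.


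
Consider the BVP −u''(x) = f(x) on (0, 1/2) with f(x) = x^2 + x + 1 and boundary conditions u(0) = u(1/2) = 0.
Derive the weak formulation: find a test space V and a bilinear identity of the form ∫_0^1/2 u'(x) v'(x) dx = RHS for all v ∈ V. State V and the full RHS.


V = H^1_0(0, 1/2) (so v(0) = v(1/2) = 0); weak form: ∫_0^1/2 u'v' dx = ∫_0^1/2 (x^2 + x + 1) v dx for all v ∈ V.

Multiply both sides by a test function v and integrate from 0 to 1/2:
  ∫_0^1/2 −u''(x) v(x) dx = ∫_0^1/2 f(x) v(x) dx.
Integrate the LHS by parts once:
  ∫_0^1/2 −u'' v dx = −[u'(x) v(x)]_0^1/2 + ∫_0^1/2 u'(x) v'(x) dx.
Thus ∫_0^1/2 u'(x) v'(x) dx = ∫_0^1/2 f(x) v(x) dx + [u'(x) v(x)]_0^1/2.
Choose V so that boundary terms are either known or forced to vanish.
u is Dirichlet: u(0) = u(1/2) = 0. Let V = H^1_0(0, 1/2); then v(0) = v(1/2) = 0, and [u' v]_0^1/2 = 0.
Weak formulation: find u (satisfying any essential BC) such that ∫_0^1/2 u'(x) v'(x) dx = ∫_0^1/2 f v dx for all v ∈ V.
Substituting f(x) = x^2 + x + 1, the right-hand side is ∫_0^1/2 (x^2 + x + 1) v dx.


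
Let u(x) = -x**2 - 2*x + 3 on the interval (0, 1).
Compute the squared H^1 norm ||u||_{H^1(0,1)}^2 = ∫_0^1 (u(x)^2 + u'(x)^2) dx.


||u||_{H^1}^2 = 193/15

The H^1 norm (squared) on an interval (0, L) is
  ||u||_{H^1}^2 = ∫_0^L u(x)^2 dx + ∫_0^L u'(x)^2 dx.
Compute u'(x) = -2*x - 2.
Then u(x)^2 = x**4 + 4*x**3 - 2*x**2 - 12*x + 9 and u'(x)^2 = 4*x**2 + 8*x + 4.
Integrate each monomial from 0 to 1 using ∫_0^1 c·x^n dx = c·1^(n+1)/(n+1):
  ∫_0^1 u(x)^2 dx = ∫_0^1 (x^4 + 4*x^3 - 2*x^2 - 12*x + 9) dx. Term by term:
    ∫_0^1 x^4 dx = 1/5;  ∫_0^1 4*x^3 dx = 1;  ∫_0^1 -2*x^2 dx = -2/3;
    ∫_0^1 -12*x dx = -6;  ∫_0^1 9 dx = 9.
  Sum: 1/5 + 1 − 2/3 − 6 + 9 = 53/15.
  ∫_0^1 u'(x)^2 dx = ∫_0^1 (4*x^2 + 8*x + 4) dx. Term by term:
    ∫_0^1 4*x^2 dx = 4/3;  ∫_0^1 8*x dx = 4;  ∫_0^1 4 dx = 4.
  Sum: 4/3 + 4 + 4 = 28/3.
Adding: ||u||_{H^1}^2 = 53/15 + 28/3 = 193/15.


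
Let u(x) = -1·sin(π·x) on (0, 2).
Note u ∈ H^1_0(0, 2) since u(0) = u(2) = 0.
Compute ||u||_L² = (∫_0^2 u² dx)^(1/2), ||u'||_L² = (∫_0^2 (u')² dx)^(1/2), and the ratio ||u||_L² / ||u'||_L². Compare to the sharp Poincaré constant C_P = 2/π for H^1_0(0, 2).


||u||_L² / ||u'||_L² = 1/π < C_P = 2/π.

u(x) = -1·sin(π·x), so u'(x) = -π*cos(π*x).
Writing u(x) = A·sin(kπx/L) with A = -1 and k = 2, use ∫_0^L sin²(kπx/L) dx = L/2 and ∫_0^L cos²(kπx/L) dx = L/2.
u² = 1·sin²(π·x) and (u')² = π^2·cos²(π·x), and each of sin², cos² integrates to L/2 = 1 over (0, 2).
∫_0^2 u² dx = 1, so ||u||_L² = 1.
∫_0^2 (u')² dx = π^2, so ||u'||_L² = π.
Ratio ||u||_L² / ||u'||_L² = 1/π.
Sharp Poincaré constant on H^1_0(0, 2) is C_P = L/π = 2/π, achieved by sin(π/2·x).
This is the k = 2 harmonic; the ratio L/(kπ) is strictly less than C_P = L/π, consistent with the sharp inequality ||u||_L² ≤ C_P ||u'||_L².


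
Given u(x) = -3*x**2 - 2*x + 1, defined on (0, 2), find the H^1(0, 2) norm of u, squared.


||u||_{H^1}^2 = 3694/15

The H^1 norm (squared) on an interval (0, L) is
  ||u||_{H^1}^2 = ∫_0^L u(x)^2 dx + ∫_0^L u'(x)^2 dx.
Compute u'(x) = -6*x - 2.
Then u(x)^2 = 9*x**4 + 12*x**3 - 2*x**2 - 4*x + 1 and u'(x)^2 = 36*x**2 + 24*x + 4.
Integrate each monomial from 0 to 2 using ∫_0^2 c·x^n dx = c·2^(n+1)/(n+1):
  ∫_0^2 u(x)^2 dx = ∫_0^2 (9*x^4 + 12*x^3 - 2*x^2 - 4*x + 1) dx. Term by term:
    ∫_0^2 9*x^4 dx = 288/5;  ∫_0^2 12*x^3 dx = 48;  ∫_0^2 -2*x^2 dx = -16/3;
    ∫_0^2 -4*x dx = -8;  ∫_0^2 1 dx = 2.
  Sum: 288/5 + 48 − 16/3 − 8 + 2 = 1414/15.
  ∫_0^2 u'(x)^2 dx = ∫_0^2 (36*x^2 + 24*x + 4) dx. Term by term:
    ∫_0^2 36*x^2 dx = 96;  ∫_0^2 24*x dx = 48;  ∫_0^2 4 dx = 8.
  Sum: 96 + 48 + 8 = 152.
Adding: ||u||_{H^1}^2 = 1414/15 + 152 = 3694/15.


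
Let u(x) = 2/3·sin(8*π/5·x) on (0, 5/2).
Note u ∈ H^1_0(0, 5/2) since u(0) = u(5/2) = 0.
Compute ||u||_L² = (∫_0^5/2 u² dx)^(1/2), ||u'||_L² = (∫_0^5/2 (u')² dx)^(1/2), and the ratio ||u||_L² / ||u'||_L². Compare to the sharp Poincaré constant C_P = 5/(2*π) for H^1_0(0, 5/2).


||u||_L² / ||u'||_L² = 5/(8*π) < C_P = 5/(2*π).

u(x) = 2/3·sin(8*π/5·x), so u'(x) = 16*π*cos(8*π*x/5)/15.
Writing u(x) = A·sin(kπx/L) with A = 2/3 and k = 4, use ∫_0^L sin²(kπx/L) dx = L/2 and ∫_0^L cos²(kπx/L) dx = L/2.
u² = 4/9·sin²(8*π/5·x) and (u')² = 256*π^2/225·cos²(8*π/5·x), and each of sin², cos² integrates to L/2 = 5/4 over (0, 5/2).
∫_0^5/2 u² dx = 5/9, so ||u||_L² = sqrt(5)/3.
∫_0^5/2 (u')² dx = 64*π^2/45, so ||u'||_L² = 8*sqrt(5)*π/15.
Ratio ||u||_L² / ||u'||_L² = 5/(8*π).
Sharp Poincaré constant on H^1_0(0, 5/2) is C_P = L/π = 5/(2*π), achieved by sin(2*π/5·x).
This is the k = 4 harmonic; the ratio L/(kπ) is strictly less than C_P = L/π, consistent with the sharp inequality ||u||_L² ≤ C_P ||u'||_L².


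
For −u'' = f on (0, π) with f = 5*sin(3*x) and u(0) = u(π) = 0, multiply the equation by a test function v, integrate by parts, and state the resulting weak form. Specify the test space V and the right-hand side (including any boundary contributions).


V = H^1_0(0, π) (so v(0) = v(π) = 0); weak form: ∫_0^π u'v' dx = ∫_0^π (5*sin(3*x)) v dx for all v ∈ V.

Multiply both sides by a test function v and integrate from 0 to π:
  ∫_0^π −u''(x) v(x) dx = ∫_0^π f(x) v(x) dx.
Integrate the LHS by parts once:
  ∫_0^π −u'' v dx = −[u'(x) v(x)]_0^π + ∫_0^π u'(x) v'(x) dx.
Thus ∫_0^π u'(x) v'(x) dx = ∫_0^π f(x) v(x) dx + [u'(x) v(x)]_0^π.
Choose V so that boundary terms are either known or forced to vanish.
u is Dirichlet: u(0) = u(π) = 0. Let V = H^1_0(0, π); then v(0) = v(π) = 0, and [u' v]_0^π = 0.
Weak formulation: find u (satisfying any essential BC) such that ∫_0^π u'(x) v'(x) dx = ∫_0^π f v dx for all v ∈ V.
Substituting f(x) = 5*sin(3*x), the right-hand side is ∫_0^π (5*sin(3*x)) v dx.


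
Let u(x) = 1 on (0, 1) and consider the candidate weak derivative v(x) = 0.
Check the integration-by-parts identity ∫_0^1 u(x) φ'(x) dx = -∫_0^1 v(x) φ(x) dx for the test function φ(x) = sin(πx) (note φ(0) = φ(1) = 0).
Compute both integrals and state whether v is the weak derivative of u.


LHS = 0, RHS = 0. Yes, v = u' weakly.

u(x) = 1, classical derivative u'(x) = 0.
φ(x) = sin(πx), so φ'(x) = π*cos(π*x).
Note φ(0) = φ(1) = 0, so the boundary term u·φ vanishes.
LHS = ∫_0^1 u(x) φ'(x) dx = ∫_0^1 (π*cos(π*x)) dx. Term by term:
  ∫_0^1 π*cos(π*x) dx = 0.
So LHS = 0.
∫_0^1 v(x) φ(x) dx = ∫_0^1 (0) dx. Term by term:
  ∫_0^1 0 dx = 0.
So RHS = -∫_0^1 v(x) φ(x) dx = 0.
LHS = RHS, so the identity holds for this test φ.
Moreover u is smooth here and v(x) = u'(x) = 0 pointwise, so the identity holds for every test function. Hence v is the weak derivative of u.


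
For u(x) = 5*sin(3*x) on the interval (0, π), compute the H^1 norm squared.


||u||_{H^1(0,π)}^2 = 125*π

u'(x) = 15*cos(3*x).
Expand u² and (u')² and integrate term by term on (0, π), using: for integers n ≥ 1, ∫_0^π sin²(nx) dx = ∫_0^π cos²(nx) dx = π/2; for n ≠ n', ∫_0^π sin(nx)sin(n'x) dx = ∫_0^π cos(nx)cos(n'x) dx = 0; and by product-to-sum, ∫_0^π sin(nx)cos(n'x) dx = ½∫_0^π [sin((n+n')x) + sin((n−n')x)] dx, which is 0 when n+n' is even and 2n/(n²−n'²) when n+n' is odd (it need not vanish on (0, π)).
  u² squared terms: (5)²·∫sin(3x)² dx = 25·π/2 = 25*π/2.
  So ∫_0^π u² dx = 25*π/2.
  (u')² squared terms: (15)²·∫cos(3x)² dx = 225·π/2 = 225*π/2.
  So ∫_0^π (u')² dx = 225*π/2.
||u||_{H^1}^2 = (25*π/2) + (225*π/2) = 125*π.


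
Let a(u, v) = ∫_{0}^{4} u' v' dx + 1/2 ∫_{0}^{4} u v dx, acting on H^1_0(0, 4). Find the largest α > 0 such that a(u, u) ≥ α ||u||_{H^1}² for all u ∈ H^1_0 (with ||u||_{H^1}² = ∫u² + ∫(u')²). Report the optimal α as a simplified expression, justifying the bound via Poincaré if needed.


α = (8 + π^2)/(π^2 + 16)

Coercivity of a(·,·) on H^1_0(0, 4) means a(u, u) ≥ α ||u||_{H^1}² for every u ∈ H^1_0.
The interval has length L = 4, and Poincaré/coercivity depend only on L. Here a(u, u) = ∫(u')² + (1/2)·∫u².
Here 0 < c = 1/2 < 1. The condition a(u,u) ≥ α||u||_{H^1}² reads (1−α)∫(u')² ≥ (α−c)∫u². Any admissible α is ≤ 1 (rapidly oscillating u have ∫u²/∫(u')² → 0), and α = 1 would force 0 ≥ (1−c)∫u², impossible since c < 1; so 1−α > 0. By the sharp Poincaré inequality on H^1_0 of an interval of length L, ∫(u')² ≥ (π/L)²∫u² with equality for the first sine mode sin(π(x−x₀)/L) (x₀ the left endpoint), so the inequality holds for all u iff (1−α)(π/L)² ≥ α − c, i.e. α ≤ ((π/L)² + c)/((π/L)² + 1) = (1 + c(L/π)²)/(1 + (L/π)²). With (π/L)² = π^2/16 and c = 1/2, the largest admissible constant is α = ((π/L)² + c)/((π/L)² + 1).
Simplifying, α = (8 + π^2)/(π^2 + 16).


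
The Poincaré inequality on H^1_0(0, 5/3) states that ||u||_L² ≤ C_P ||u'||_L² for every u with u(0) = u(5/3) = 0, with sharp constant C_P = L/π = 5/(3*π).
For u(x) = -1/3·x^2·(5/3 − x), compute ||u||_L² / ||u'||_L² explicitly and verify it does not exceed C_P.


||u||_L² / ||u'||_L² = 5*sqrt(14)/42 < C_P = 5/(3*π).

u(x) = -1/3·x^2·(5/3 − x), so u'(x) = x*(9*x - 10)/9.
u(x) = -1/3·x^2·(5/3 − x) vanishes at x = 0 and x = 5/3, so u ∈ H^1_0(0, 5/3). Differentiate via the product rule and integrate the resulting polynomials term by term.
  ∫_0^5/3 u² dx = ∫_0^5/3 (x^6/9 - 10*x^5/27 + 25*x^4/81) dx. Term by term:
    ∫_0^5/3 x^6/9 dx = 78125/137781;  ∫_0^5/3 -10*x^5/27 dx = -78125/59049;  ∫_0^5/3 25*x^4/81 dx = 15625/19683.
  Sum: 78125/137781 − 78125/59049 + 15625/19683 = 15625/413343.
  ∫_0^5/3 (u')² dx = ∫_0^5/3 (x^4 - 20*x^3/9 + 100*x^2/81) dx. Term by term:
    ∫_0^5/3 x^4 dx = 625/243;  ∫_0^5/3 -20*x^3/9 dx = -3125/729;  ∫_0^5/3 100*x^2/81 dx = 12500/6561.
  Sum: 625/243 − 3125/729 + 12500/6561 = 1250/6561.
∫_0^5/3 u² dx = 15625/413343, so ||u||_L² = 125*sqrt(7)/1701.
∫_0^5/3 (u')² dx = 1250/6561, so ||u'||_L² = 25*sqrt(2)/81.
Ratio ||u||_L² / ||u'||_L² = 5*sqrt(14)/42.
Sharp Poincaré constant on H^1_0(0, 5/3) is C_P = L/π = 5/(3*π), achieved by sin(3*π/5·x).
A polynomial bump cannot attain the sharp Poincaré constant (only the first sine eigenfunction does), so the ratio is strictly less than C_P, consistent with ||u||_L² ≤ C_P ||u'||_L².


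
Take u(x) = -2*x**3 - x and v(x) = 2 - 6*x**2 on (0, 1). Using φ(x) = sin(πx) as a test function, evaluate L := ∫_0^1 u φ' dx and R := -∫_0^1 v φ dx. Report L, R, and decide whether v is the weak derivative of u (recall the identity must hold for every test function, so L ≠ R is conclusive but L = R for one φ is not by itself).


LHS = -24/π^3 + 8/π, RHS = -24/π^3 + 2/π. No, v is not the weak derivative of u.

u(x) = -2*x**3 - x, classical derivative u'(x) = -6*x**2 - 1.
φ(x) = sin(πx), so φ'(x) = π*cos(π*x).
Note φ(0) = φ(1) = 0, so the boundary term u·φ vanishes.
LHS = ∫_0^1 u(x) φ'(x) dx = ∫_0^1 (-2*π*x^3*cos(π*x) - π*x*cos(π*x)) dx. Term by term:
  ∫_0^1 -π*x*cos(π*x) dx = 2/π;  ∫_0^1 -2*π*x^3*cos(π*x) dx = -24/π^3 + 6/π.
Sum: 2/π + -24/π^3 + 6/π = -24/π^3 + 8/π.
So LHS = -24/π^3 + 8/π.
∫_0^1 v(x) φ(x) dx = ∫_0^1 (-6*x^2*sin(π*x) + 2*sin(π*x)) dx. Term by term:
  ∫_0^1 2*sin(π*x) dx = 4/π;  ∫_0^1 -6*x^2*sin(π*x) dx = -6/π + 24/π^3.
Sum: 4/π + -6/π + 24/π^3 = -2/π + 24/π^3.
So RHS = -∫_0^1 v(x) φ(x) dx = -24/π^3 + 2/π.
LHS − RHS = 6/π ≠ 0, so the identity fails.
(For a valid weak derivative the identity must hold for EVERY test function, in particular this one. The failure shows v is NOT the weak derivative of u.)
Correct weak derivative would be u'(x) = -6*x**2 - 1.


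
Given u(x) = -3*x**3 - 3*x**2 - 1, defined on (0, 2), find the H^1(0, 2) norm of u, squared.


||u||_{H^1}^2 = 10518/7

The H^1 norm (squared) on an interval (0, L) is
  ||u||_{H^1}^2 = ∫_0^L u(x)^2 dx + ∫_0^L u'(x)^2 dx.
Compute u'(x) = -9*x**2 - 6*x.
Then u(x)^2 = 9*x**6 + 18*x**5 + 9*x**4 + 6*x**3 + 6*x**2 + 1 and u'(x)^2 = 81*x**4 + 108*x**3 + 36*x**2.
Integrate each monomial from 0 to 2 using ∫_0^2 c·x^n dx = c·2^(n+1)/(n+1):
  ∫_0^2 u(x)^2 dx = ∫_0^2 (9*x^6 + 18*x^5 + 9*x^4 + 6*x^3 + 6*x^2 + 1) dx. Term by term:
    ∫_0^2 9*x^6 dx = 1152/7;  ∫_0^2 18*x^5 dx = 192;  ∫_0^2 9*x^4 dx = 288/5;
    ∫_0^2 6*x^3 dx = 24;  ∫_0^2 6*x^2 dx = 16;  ∫_0^2 1 dx = 2.
  Sum: 1152/7 + 192 + 288/5 + 24 + 16 + 2 = 15966/35.
  ∫_0^2 u'(x)^2 dx = ∫_0^2 (81*x^4 + 108*x^3 + 36*x^2) dx. Term by term:
    ∫_0^2 81*x^4 dx = 2592/5;  ∫_0^2 108*x^3 dx = 432;  ∫_0^2 36*x^2 dx = 96.
  Sum: 2592/5 + 432 + 96 = 5232/5.
Adding: ||u||_{H^1}^2 = 15966/35 + 5232/5 = 10518/7.


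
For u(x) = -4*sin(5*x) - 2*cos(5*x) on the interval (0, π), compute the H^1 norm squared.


||u||_{H^1(0,π)}^2 = 260*π

u'(x) = 10*sin(5*x) - 20*cos(5*x).
Expand u² and (u')² and integrate term by term on (0, π), using: for integers n ≥ 1, ∫_0^π sin²(nx) dx = ∫_0^π cos²(nx) dx = π/2; for n ≠ n', ∫_0^π sin(nx)sin(n'x) dx = ∫_0^π cos(nx)cos(n'x) dx = 0; and by product-to-sum, ∫_0^π sin(nx)cos(n'x) dx = ½∫_0^π [sin((n+n')x) + sin((n−n')x)] dx, which is 0 when n+n' is even and 2n/(n²−n'²) when n+n' is odd (it need not vanish on (0, π)).
  u² squared terms: (-4)²·∫sin(5x)² dx = 16·π/2 = 8*π;  (-2)²·∫cos(5x)² dx = 4·π/2 = 2*π.
  u² cross terms: 2·(-4)·(-2)·∫sin(5x)·cos(5x) dx = 16·(0) = 0.
  So ∫_0^π u² dx = 8*π + 2*π + 0 = 10*π.
  (u')² squared terms: (-20)²·∫cos(5x)² dx = 400·π/2 = 200*π;  (10)²·∫sin(5x)² dx = 100·π/2 = 50*π.
  (u')² cross terms: 2·(-20)·(10)·∫cos(5x)·sin(5x) dx = -400·(0) = 0.
  So ∫_0^π (u')² dx = 200*π + 50*π + 0 = 250*π.
||u||_{H^1}^2 = (10*π) + (250*π) = 260*π.


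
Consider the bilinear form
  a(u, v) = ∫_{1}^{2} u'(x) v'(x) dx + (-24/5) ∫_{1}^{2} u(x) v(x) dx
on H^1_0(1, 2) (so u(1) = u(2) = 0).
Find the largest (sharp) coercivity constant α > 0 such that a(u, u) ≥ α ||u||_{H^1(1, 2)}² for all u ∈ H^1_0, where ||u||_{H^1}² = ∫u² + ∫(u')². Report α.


α = (-24/5 + π^2)/(1 + π^2)

Coercivity of a(·,·) on H^1_0(1, 2) means a(u, u) ≥ α ||u||_{H^1}² for every u ∈ H^1_0.
The interval has length L = 1, and Poincaré/coercivity depend only on L. Here a(u, u) = ∫(u')² + (-24/5)·∫u².
Here c = -24/5 < 0 with |c| < (π/L)² = π^2, so coercivity still holds. The condition a(u,u) ≥ α||u||_{H^1}² reads (1−α)∫(u')² ≥ (α−c)∫u². Any admissible α is ≤ 1 (rapidly oscillating u have ∫u²/∫(u')² → 0), and α = 1 would force 0 ≥ (1−c)∫u², impossible since c < 1; so 1−α > 0. By the sharp Poincaré inequality on H^1_0 of an interval of length L, ∫(u')² ≥ (π/L)²∫u² with equality for the first sine mode sin(π(x−x₀)/L) (x₀ the left endpoint), so the inequality holds for all u iff (1−α)(π/L)² ≥ α − c, i.e. α ≤ ((π/L)² + c)/((π/L)² + 1) = (1 + c(L/π)²)/(1 + (L/π)²). (Direct route, valid since c ≤ 0: Poincaré gives c∫u² ≥ c(L/π)²∫(u')², so a(u,u) ≥ (1 + c(L/π)²)∫(u')², while ||u||_{H^1}² ≤ (1 + (L/π)²)∫(u')²; dividing yields the same α.) With (π/L)² = π^2 and c = -24/5, the largest admissible constant is α = ((π/L)² + c)/((π/L)² + 1).
Simplifying, α = (-24/5 + π^2)/(1 + π^2).


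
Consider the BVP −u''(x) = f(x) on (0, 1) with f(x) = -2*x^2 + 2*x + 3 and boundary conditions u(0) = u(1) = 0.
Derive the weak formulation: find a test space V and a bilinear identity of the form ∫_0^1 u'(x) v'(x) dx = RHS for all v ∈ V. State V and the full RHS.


V = H^1_0(0, 1) (so v(0) = v(1) = 0); weak form: ∫_0^1 u'v' dx = ∫_0^1 (-2*x^2 + 2*x + 3) v dx for all v ∈ V.

Multiply both sides by a test function v and integrate from 0 to 1:
  ∫_0^1 −u''(x) v(x) dx = ∫_0^1 f(x) v(x) dx.
Integrate the LHS by parts once:
  ∫_0^1 −u'' v dx = −[u'(x) v(x)]_0^1 + ∫_0^1 u'(x) v'(x) dx.
Thus ∫_0^1 u'(x) v'(x) dx = ∫_0^1 f(x) v(x) dx + [u'(x) v(x)]_0^1.
Choose V so that boundary terms are either known or forced to vanish.
u is Dirichlet: u(0) = u(1) = 0. Let V = H^1_0(0, 1); then v(0) = v(1) = 0, and [u' v]_0^1 = 0.
Weak formulation: find u (satisfying any essential BC) such that ∫_0^1 u'(x) v'(x) dx = ∫_0^1 f v dx for all v ∈ V.
Substituting f(x) = -2*x^2 + 2*x + 3, the right-hand side is ∫_0^1 (-2*x^2 + 2*x + 3) v dx.


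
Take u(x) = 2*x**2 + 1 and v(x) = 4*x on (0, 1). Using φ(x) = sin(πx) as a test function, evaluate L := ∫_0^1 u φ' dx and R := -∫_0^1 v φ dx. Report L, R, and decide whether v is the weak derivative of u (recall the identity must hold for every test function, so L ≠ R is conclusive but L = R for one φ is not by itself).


LHS = -4/π, RHS = -4/π. Yes, v = u' weakly.

u(x) = 2*x**2 + 1, classical derivative u'(x) = 4*x.
φ(x) = sin(πx), so φ'(x) = π*cos(π*x).
Note φ(0) = φ(1) = 0, so the boundary term u·φ vanishes.
LHS = ∫_0^1 u(x) φ'(x) dx = ∫_0^1 (2*π*x^2*cos(π*x) + π*cos(π*x)) dx. Term by term:
  ∫_0^1 π*cos(π*x) dx = 0;  ∫_0^1 2*π*x^2*cos(π*x) dx = -4/π.
Sum: 0 − 4/π = -4/π.
So LHS = -4/π.
∫_0^1 v(x) φ(x) dx = ∫_0^1 (4*x*sin(π*x)) dx. Term by term:
  ∫_0^1 4*x*sin(π*x) dx = 4/π.
So RHS = -∫_0^1 v(x) φ(x) dx = -4/π.
LHS = RHS, so the identity holds for this test φ.
Moreover u is smooth here and v(x) = u'(x) = 4*x pointwise, so the identity holds for every test function. Hence v is the weak derivative of u.


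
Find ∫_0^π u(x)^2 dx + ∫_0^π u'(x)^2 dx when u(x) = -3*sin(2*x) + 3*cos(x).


||u||_{H^1(0,π)}^2 = -48 + 63*π/2

u'(x) = -3*sin(x) - 6*cos(2*x).
Expand u² and (u')² and integrate term by term on (0, π), using: for integers n ≥ 1, ∫_0^π sin²(nx) dx = ∫_0^π cos²(nx) dx = π/2; for n ≠ n', ∫_0^π sin(nx)sin(n'x) dx = ∫_0^π cos(nx)cos(n'x) dx = 0; and by product-to-sum, ∫_0^π sin(nx)cos(n'x) dx = ½∫_0^π [sin((n+n')x) + sin((n−n')x)] dx, which is 0 when n+n' is even and 2n/(n²−n'²) when n+n' is odd (it need not vanish on (0, π)).
  u² squared terms: (-3)²·∫sin(2x)² dx = 9·π/2 = 9*π/2;  (3)²·∫cos(x)² dx = 9·π/2 = 9*π/2.
  u² cross terms: 2·(-3)·(3)·∫sin(2x)·cos(x) dx = -18·(4/3) = -24.
  So ∫_0^π u² dx = 9*π/2 + 9*π/2 − 24 = -24 + 9*π.
  (u')² squared terms: (-6)²·∫cos(2x)² dx = 36·π/2 = 18*π;  (-3)²·∫sin(x)² dx = 9·π/2 = 9*π/2.
  (u')² cross terms: 2·(-6)·(-3)·∫cos(2x)·sin(x) dx = 36·(-2/3) = -24.
  So ∫_0^π (u')² dx = 18*π + 9*π/2 − 24 = -24 + 45*π/2.
||u||_{H^1}^2 = (-24 + 9*π) + (-24 + 45*π/2) = -48 + 63*π/2.


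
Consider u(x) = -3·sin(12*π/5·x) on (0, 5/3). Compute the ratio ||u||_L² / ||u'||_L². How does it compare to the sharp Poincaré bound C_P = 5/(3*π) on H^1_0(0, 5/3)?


||u||_L² / ||u'||_L² = 5/(12*π) < C_P = 5/(3*π).

u(x) = -3·sin(12*π/5·x), so u'(x) = -36*π*cos(12*π*x/5)/5.
Writing u(x) = A·sin(kπx/L) with A = -3 and k = 4, use ∫_0^L sin²(kπx/L) dx = L/2 and ∫_0^L cos²(kπx/L) dx = L/2.
u² = 9·sin²(12*π/5·x) and (u')² = 1296*π^2/25·cos²(12*π/5·x), and each of sin², cos² integrates to L/2 = 5/6 over (0, 5/3).
∫_0^5/3 u² dx = 15/2, so ||u||_L² = sqrt(30)/2.
∫_0^5/3 (u')² dx = 216*π^2/5, so ||u'||_L² = 6*sqrt(30)*π/5.
Ratio ||u||_L² / ||u'||_L² = 5/(12*π).
Sharp Poincaré constant on H^1_0(0, 5/3) is C_P = L/π = 5/(3*π), achieved by sin(3*π/5·x).
This is the k = 4 harmonic; the ratio L/(kπ) is strictly less than C_P = L/π, consistent with the sharp inequality ||u||_L² ≤ C_P ||u'||_L².


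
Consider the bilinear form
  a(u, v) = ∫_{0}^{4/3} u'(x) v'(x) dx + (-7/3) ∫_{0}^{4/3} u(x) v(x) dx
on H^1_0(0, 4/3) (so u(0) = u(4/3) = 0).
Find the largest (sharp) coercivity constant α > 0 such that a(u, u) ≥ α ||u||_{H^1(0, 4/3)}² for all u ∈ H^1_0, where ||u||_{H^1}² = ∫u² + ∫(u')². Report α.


α = (-112 + 27*π^2)/(3*(16 + 9*π^2))

Coercivity of a(·,·) on H^1_0(0, 4/3) means a(u, u) ≥ α ||u||_{H^1}² for every u ∈ H^1_0.
The interval has length L = 4/3, and Poincaré/coercivity depend only on L. Here a(u, u) = ∫(u')² + (-7/3)·∫u².
Here c = -7/3 < 0 with |c| < (π/L)² = 9*π^2/16, so coercivity still holds. The condition a(u,u) ≥ α||u||_{H^1}² reads (1−α)∫(u')² ≥ (α−c)∫u². Any admissible α is ≤ 1 (rapidly oscillating u have ∫u²/∫(u')² → 0), and α = 1 would force 0 ≥ (1−c)∫u², impossible since c < 1; so 1−α > 0. By the sharp Poincaré inequality on H^1_0 of an interval of length L, ∫(u')² ≥ (π/L)²∫u² with equality for the first sine mode sin(π(x−x₀)/L) (x₀ the left endpoint), so the inequality holds for all u iff (1−α)(π/L)² ≥ α − c, i.e. α ≤ ((π/L)² + c)/((π/L)² + 1) = (1 + c(L/π)²)/(1 + (L/π)²). (Direct route, valid since c ≤ 0: Poincaré gives c∫u² ≥ c(L/π)²∫(u')², so a(u,u) ≥ (1 + c(L/π)²)∫(u')², while ||u||_{H^1}² ≤ (1 + (L/π)²)∫(u')²; dividing yields the same α.) With (π/L)² = 9*π^2/16 and c = -7/3, the largest admissible constant is α = ((π/L)² + c)/((π/L)² + 1).
Simplifying, α = (-112 + 27*π^2)/(3*(16 + 9*π^2)).


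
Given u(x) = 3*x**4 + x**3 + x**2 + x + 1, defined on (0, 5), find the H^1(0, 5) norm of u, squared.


||u||_{H^1}^2 = 117259005/28

The H^1 norm (squared) on an interval (0, L) is
  ||u||_{H^1}^2 = ∫_0^L u(x)^2 dx + ∫_0^L u'(x)^2 dx.
Compute u'(x) = 12*x**3 + 3*x**2 + 2*x + 1.
Then u(x)^2 = 9*x**8 + 6*x**7 + 7*x**6 + 8*x**5 + 9*x**4 + 4*x**3 + 3*x**2 + 2*x + 1 and u'(x)^2 = 144*x**6 + 72*x**5 + 57*x**4 + 36*x**3 + 10*x**2 + 4*x + 1.
Integrate each monomial from 0 to 5 using ∫_0^5 c·x^n dx = c·5^(n+1)/(n+1):
  ∫_0^5 u(x)^2 dx = ∫_0^5 (9*x^8 + 6*x^7 + 7*x^6 + 8*x^5 + 9*x^4 + 4*x^3 + 3*x^2 + 2*x + 1) dx. Term by term:
    ∫_0^5 9*x^8 dx = 1953125;  ∫_0^5 6*x^7 dx = 1171875/4;  ∫_0^5 7*x^6 dx = 78125;
    ∫_0^5 8*x^5 dx = 62500/3;  ∫_0^5 9*x^4 dx = 5625;  ∫_0^5 4*x^3 dx = 625;
    ∫_0^5 3*x^2 dx = 125;  ∫_0^5 2*x dx = 25;  ∫_0^5 1 dx = 5.
  Sum: 1953125 + 1171875/4 + 78125 + 62500/3 + 5625 + 625 + 125 + 25 + 5 = 28217485/12.
  ∫_0^5 u'(x)^2 dx = ∫_0^5 (144*x^6 + 72*x^5 + 57*x^4 + 36*x^3 + 10*x^2 + 4*x + 1) dx. Term by term:
    ∫_0^5 144*x^6 dx = 11250000/7;  ∫_0^5 72*x^5 dx = 187500;  ∫_0^5 57*x^4 dx = 35625;
    ∫_0^5 36*x^3 dx = 5625;  ∫_0^5 10*x^2 dx = 1250/3;  ∫_0^5 4*x dx = 50;
    ∫_0^5 1 dx = 5.
  Sum: 11250000/7 + 187500 + 35625 + 5625 + 1250/3 + 50 + 5 = 38563655/21.
Adding: ||u||_{H^1}^2 = 28217485/12 + 38563655/21 = 117259005/28.


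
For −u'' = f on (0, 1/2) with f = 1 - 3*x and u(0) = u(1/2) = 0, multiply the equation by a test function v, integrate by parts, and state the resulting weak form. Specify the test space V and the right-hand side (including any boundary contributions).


V = H^1_0(0, 1/2) (so v(0) = v(1/2) = 0); weak form: ∫_0^1/2 u'v' dx = ∫_0^1/2 (1 - 3*x) v dx for all v ∈ V.

Multiply both sides by a test function v and integrate from 0 to 1/2:
  ∫_0^1/2 −u''(x) v(x) dx = ∫_0^1/2 f(x) v(x) dx.
Integrate the LHS by parts once:
  ∫_0^1/2 −u'' v dx = −[u'(x) v(x)]_0^1/2 + ∫_0^1/2 u'(x) v'(x) dx.
Thus ∫_0^1/2 u'(x) v'(x) dx = ∫_0^1/2 f(x) v(x) dx + [u'(x) v(x)]_0^1/2.
Choose V so that boundary terms are either known or forced to vanish.
u is Dirichlet: u(0) = u(1/2) = 0. Let V = H^1_0(0, 1/2); then v(0) = v(1/2) = 0, and [u' v]_0^1/2 = 0.
Weak formulation: find u (satisfying any essential BC) such that ∫_0^1/2 u'(x) v'(x) dx = ∫_0^1/2 f v dx for all v ∈ V.
Substituting f(x) = 1 - 3*x, the right-hand side is ∫_0^1/2 (1 - 3*x) v dx.


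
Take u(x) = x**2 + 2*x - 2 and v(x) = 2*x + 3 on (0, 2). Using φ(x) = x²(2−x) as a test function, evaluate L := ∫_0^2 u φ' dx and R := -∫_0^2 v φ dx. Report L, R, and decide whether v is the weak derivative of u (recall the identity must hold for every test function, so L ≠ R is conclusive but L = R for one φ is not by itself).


LHS = -88/15, RHS = -36/5. No, v is not the weak derivative of u.

u(x) = x**2 + 2*x - 2, classical derivative u'(x) = 2*x + 2.
φ(x) = x²(2−x), so φ'(x) = x*(4 - 3*x).
Note φ(0) = φ(2) = 0, so the boundary term u·φ vanishes.
LHS = ∫_0^2 u(x) φ'(x) dx = ∫_0^2 (-3*x^4 - 2*x^3 + 14*x^2 - 8*x) dx. Term by term:
  ∫_0^2 -3*x^4 dx = -96/5;  ∫_0^2 -2*x^3 dx = -8;  ∫_0^2 14*x^2 dx = 112/3;
  ∫_0^2 -8*x dx = -16.
Sum: -96/5 − 8 + 112/3 − 16 = -88/15.
So LHS = -88/15.
∫_0^2 v(x) φ(x) dx = ∫_0^2 (-2*x^4 + x^3 + 6*x^2) dx. Term by term:
  ∫_0^2 -2*x^4 dx = -64/5;  ∫_0^2 x^3 dx = 4;  ∫_0^2 6*x^2 dx = 16.
Sum: -64/5 + 4 + 16 = 36/5.
So RHS = -∫_0^2 v(x) φ(x) dx = -36/5.
LHS − RHS = 4/3 ≠ 0, so the identity fails.
(For a valid weak derivative the identity must hold for EVERY test function, in particular this one. The failure shows v is NOT the weak derivative of u.)
Correct weak derivative would be u'(x) = 2*x + 2.


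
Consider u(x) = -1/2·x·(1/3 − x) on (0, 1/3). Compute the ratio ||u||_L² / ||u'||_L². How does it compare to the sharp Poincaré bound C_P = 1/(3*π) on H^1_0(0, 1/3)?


||u||_L² / ||u'||_L² = sqrt(10)/30 < C_P = 1/(3*π).

u(x) = -1/2·x·(1/3 − x), so u'(x) = x - 1/6.
u(x) = -1/2·x·(1/3 − x) vanishes at x = 0 and x = 1/3, so u ∈ H^1_0(0, 1/3). Differentiate via the product rule and integrate the resulting polynomials term by term.
  ∫_0^1/3 u² dx = ∫_0^1/3 (x^4/4 - x^3/6 + x^2/36) dx. Term by term:
    ∫_0^1/3 x^4/4 dx = 1/4860;  ∫_0^1/3 -x^3/6 dx = -1/1944;  ∫_0^1/3 x^2/36 dx = 1/2916.
  Sum: 1/4860 − 1/1944 + 1/2916 = 1/29160.
  ∫_0^1/3 (u')² dx = ∫_0^1/3 (x^2 - x/3 + 1/36) dx. Term by term:
    ∫_0^1/3 x^2 dx = 1/81;  ∫_0^1/3 -x/3 dx = -1/54;  ∫_0^1/3 1/36 dx = 1/108.
  Sum: 1/81 − 1/54 + 1/108 = 1/324.
∫_0^1/3 u² dx = 1/29160, so ||u||_L² = sqrt(10)/540.
∫_0^1/3 (u')² dx = 1/324, so ||u'||_L² = 1/18.
Ratio ||u||_L² / ||u'||_L² = sqrt(10)/30.
Sharp Poincaré constant on H^1_0(0, 1/3) is C_P = L/π = 1/(3*π), achieved by sin(3*π·x).
A polynomial bump cannot attain the sharp Poincaré constant (only the first sine eigenfunction does), so the ratio is strictly less than C_P, consistent with ||u||_L² ≤ C_P ||u'||_L².


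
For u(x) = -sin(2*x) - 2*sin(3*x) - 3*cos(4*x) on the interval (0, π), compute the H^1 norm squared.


||u||_{H^1(0,π)}^2 = -1224/7 + 99*π

u'(x) = 12*sin(4*x) - 2*cos(2*x) - 6*cos(3*x).
Expand u² and (u')² and integrate term by term on (0, π), using: for integers n ≥ 1, ∫_0^π sin²(nx) dx = ∫_0^π cos²(nx) dx = π/2; for n ≠ n', ∫_0^π sin(nx)sin(n'x) dx = ∫_0^π cos(nx)cos(n'x) dx = 0; and by product-to-sum, ∫_0^π sin(nx)cos(n'x) dx = ½∫_0^π [sin((n+n')x) + sin((n−n')x)] dx, which is 0 when n+n' is even and 2n/(n²−n'²) when n+n' is odd (it need not vanish on (0, π)).
  u² squared terms: (-1)²·∫sin(2x)² dx = 1·π/2 = π/2;  (-3)²·∫cos(4x)² dx = 9·π/2 = 9*π/2;  (-2)²·∫sin(3x)² dx = 4·π/2 = 2*π.
  u² cross terms: 2·(-1)·(-3)·∫sin(2x)·cos(4x) dx = 6·(0) = 0;  2·(-1)·(-2)·∫sin(2x)·sin(3x) dx = 4·(0) = 0;  2·(-3)·(-2)·∫cos(4x)·sin(3x) dx = 12·(-6/7) = -72/7.
  So ∫_0^π u² dx = π/2 + 9*π/2 + 2*π + 0 + 0 − 72/7 = -72/7 + 7*π.
  (u')² squared terms: (-6)²·∫cos(3x)² dx = 36·π/2 = 18*π;  (-2)²·∫cos(2x)² dx = 4·π/2 = 2*π;  (12)²·∫sin(4x)² dx = 144·π/2 = 72*π.
  (u')² cross terms: 2·(-6)·(-2)·∫cos(3x)·cos(2x) dx = 24·(0) = 0;  2·(-6)·(12)·∫cos(3x)·sin(4x) dx = -144·(8/7) = -1152/7;  2·(-2)·(12)·∫cos(2x)·sin(4x) dx = -48·(0) = 0.
  So ∫_0^π (u')² dx = 18*π + 2*π + 72*π + 0 − 1152/7 + 0 = -1152/7 + 92*π.
||u||_{H^1}^2 = (-72/7 + 7*π) + (-1152/7 + 92*π) = -1224/7 + 99*π.


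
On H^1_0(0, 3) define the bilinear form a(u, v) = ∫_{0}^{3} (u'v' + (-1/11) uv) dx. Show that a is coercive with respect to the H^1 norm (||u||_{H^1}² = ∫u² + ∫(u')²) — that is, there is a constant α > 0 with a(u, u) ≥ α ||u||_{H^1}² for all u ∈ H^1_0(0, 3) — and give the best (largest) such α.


α = (-9/11 + π^2)/(9 + π^2)

Coercivity of a(·,·) on H^1_0(0, 3) means a(u, u) ≥ α ||u||_{H^1}² for every u ∈ H^1_0.
The interval has length L = 3, and Poincaré/coercivity depend only on L. Here a(u, u) = ∫(u')² + (-1/11)·∫u².
Here c = -1/11 < 0 with |c| < (π/L)² = π^2/9, so coercivity still holds. The condition a(u,u) ≥ α||u||_{H^1}² reads (1−α)∫(u')² ≥ (α−c)∫u². Any admissible α is ≤ 1 (rapidly oscillating u have ∫u²/∫(u')² → 0), and α = 1 would force 0 ≥ (1−c)∫u², impossible since c < 1; so 1−α > 0. By the sharp Poincaré inequality on H^1_0 of an interval of length L, ∫(u')² ≥ (π/L)²∫u² with equality for the first sine mode sin(π(x−x₀)/L) (x₀ the left endpoint), so the inequality holds for all u iff (1−α)(π/L)² ≥ α − c, i.e. α ≤ ((π/L)² + c)/((π/L)² + 1) = (1 + c(L/π)²)/(1 + (L/π)²). (Direct route, valid since c ≤ 0: Poincaré gives c∫u² ≥ c(L/π)²∫(u')², so a(u,u) ≥ (1 + c(L/π)²)∫(u')², while ||u||_{H^1}² ≤ (1 + (L/π)²)∫(u')²; dividing yields the same α.) With (π/L)² = π^2/9 and c = -1/11, the largest admissible constant is α = ((π/L)² + c)/((π/L)² + 1).
Simplifying, α = (-9/11 + π^2)/(9 + π^2).


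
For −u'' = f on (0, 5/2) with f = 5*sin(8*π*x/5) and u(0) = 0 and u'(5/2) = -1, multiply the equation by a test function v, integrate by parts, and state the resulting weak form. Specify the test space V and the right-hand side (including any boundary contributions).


V = {v ∈ H^1(0, 5/2) : v(0) = 0} (test functions vanish at x = 0 where u is specified); weak form: ∫_0^5/2 u'v' dx = ∫_0^5/2 (5*sin(8*π*x/5)) v dx − v(5/2) for all v ∈ V.

Multiply both sides by a test function v and integrate from 0 to 5/2:
  ∫_0^5/2 −u''(x) v(x) dx = ∫_0^5/2 f(x) v(x) dx.
Integrate the LHS by parts once:
  ∫_0^5/2 −u'' v dx = −[u'(x) v(x)]_0^5/2 + ∫_0^5/2 u'(x) v'(x) dx.
Thus ∫_0^5/2 u'(x) v'(x) dx = ∫_0^5/2 f(x) v(x) dx + [u'(x) v(x)]_0^5/2.
Choose V so that boundary terms are either known or forced to vanish.
Mixed BC: u(0) = 0 (Dirichlet) and u'(5/2) = -1 (Neumann). Define V = {v ∈ H^1(0, 5/2) : v(0) = 0}. Then [u' v]_0^5/2 = u'(5/2)·v(5/2) − u'(0)·0 = − v(5/2).
Weak formulation: find u (satisfying any essential BC) such that ∫_0^5/2 u'(x) v'(x) dx = ∫_0^5/2 f v dx − v(5/2) for all v ∈ V (Dirichlet at 0 absorbed into V; Neumann datum at x = 5/2 contributes the boundary term).
Substituting f(x) = 5*sin(8*π*x/5), the right-hand side is ∫_0^5/2 (5*sin(8*π*x/5)) v dx − v(5/2).


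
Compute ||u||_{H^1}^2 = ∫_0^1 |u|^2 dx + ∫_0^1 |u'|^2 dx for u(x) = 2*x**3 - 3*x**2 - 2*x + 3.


||u||_{H^1}^2 = 1292/105

The H^1 norm (squared) on an interval (0, L) is
  ||u||_{H^1}^2 = ∫_0^L u(x)^2 dx + ∫_0^L u'(x)^2 dx.
Compute u'(x) = 6*x**2 - 6*x - 2.
Then u(x)^2 = 4*x**6 - 12*x**5 + x**4 + 24*x**3 - 14*x**2 - 12*x + 9 and u'(x)^2 = 36*x**4 - 72*x**3 + 12*x**2 + 24*x + 4.
Integrate each monomial from 0 to 1 using ∫_0^1 c·x^n dx = c·1^(n+1)/(n+1):
  ∫_0^1 u(x)^2 dx = ∫_0^1 (4*x^6 - 12*x^5 + x^4 + 24*x^3 - 14*x^2 - 12*x + 9) dx. Term by term:
    ∫_0^1 4*x^6 dx = 4/7;  ∫_0^1 -12*x^5 dx = -2;  ∫_0^1 x^4 dx = 1/5;
    ∫_0^1 24*x^3 dx = 6;  ∫_0^1 -14*x^2 dx = -14/3;  ∫_0^1 -12*x dx = -6;
    ∫_0^1 9 dx = 9.
  Sum: 4/7 − 2 + 1/5 + 6 − 14/3 − 6 + 9 = 326/105.
  ∫_0^1 u'(x)^2 dx = ∫_0^1 (36*x^4 - 72*x^3 + 12*x^2 + 24*x + 4) dx. Term by term:
    ∫_0^1 36*x^4 dx = 36/5;  ∫_0^1 -72*x^3 dx = -18;  ∫_0^1 12*x^2 dx = 4;
    ∫_0^1 24*x dx = 12;  ∫_0^1 4 dx = 4.
  Sum: 36/5 − 18 + 4 + 12 + 4 = 46/5.
Adding: ||u||_{H^1}^2 = 326/105 + 46/5 = 1292/105.


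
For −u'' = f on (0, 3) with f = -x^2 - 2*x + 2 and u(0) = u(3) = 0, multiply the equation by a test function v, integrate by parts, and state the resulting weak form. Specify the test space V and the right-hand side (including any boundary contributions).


V = H^1_0(0, 3) (so v(0) = v(3) = 0); weak form: ∫_0^3 u'v' dx = ∫_0^3 (-x^2 - 2*x + 2) v dx for all v ∈ V.

Multiply both sides by a test function v and integrate from 0 to 3:
  ∫_0^3 −u''(x) v(x) dx = ∫_0^3 f(x) v(x) dx.
Integrate the LHS by parts once:
  ∫_0^3 −u'' v dx = −[u'(x) v(x)]_0^3 + ∫_0^3 u'(x) v'(x) dx.
Thus ∫_0^3 u'(x) v'(x) dx = ∫_0^3 f(x) v(x) dx + [u'(x) v(x)]_0^3.
Choose V so that boundary terms are either known or forced to vanish.
u is Dirichlet: u(0) = u(3) = 0. Let V = H^1_0(0, 3); then v(0) = v(3) = 0, and [u' v]_0^3 = 0.
Weak formulation: find u (satisfying any essential BC) such that ∫_0^3 u'(x) v'(x) dx = ∫_0^3 f v dx for all v ∈ V.
Substituting f(x) = -x^2 - 2*x + 2, the right-hand side is ∫_0^3 (-x^2 - 2*x + 2) v dx.


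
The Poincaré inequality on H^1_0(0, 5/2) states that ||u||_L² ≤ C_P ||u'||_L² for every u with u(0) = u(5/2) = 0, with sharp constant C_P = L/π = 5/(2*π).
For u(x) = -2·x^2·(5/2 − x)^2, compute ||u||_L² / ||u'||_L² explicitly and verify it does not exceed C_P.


||u||_L² / ||u'||_L² = 5*sqrt(3)/12 < C_P = 5/(2*π).

u(x) = -2·x^2·(5/2 − x)^2, so u'(x) = x*(-8*x^2 + 30*x - 25).
u(x) = -2·x^2·(5/2 − x)^2 vanishes at x = 0 and x = 5/2, so u ∈ H^1_0(0, 5/2). Differentiate via the product rule and integrate the resulting polynomials term by term.
  ∫_0^5/2 u² dx = ∫_0^5/2 (4*x^8 - 40*x^7 + 150*x^6 - 250*x^5 + 625*x^4/4) dx. Term by term:
    ∫_0^5/2 4*x^8 dx = 1953125/1152;  ∫_0^5/2 -40*x^7 dx = -1953125/256;  ∫_0^5/2 150*x^6 dx = 5859375/448;
    ∫_0^5/2 -250*x^5 dx = -1953125/192;  ∫_0^5/2 625*x^4/4 dx = 390625/128.
  Sum: 1953125/1152 − 1953125/256 + 5859375/448 − 1953125/192 + 390625/128 = 390625/16128.
  ∫_0^5/2 (u')² dx = ∫_0^5/2 (64*x^6 - 480*x^5 + 1300*x^4 - 1500*x^3 + 625*x^2) dx. Term by term:
    ∫_0^5/2 64*x^6 dx = 78125/14;  ∫_0^5/2 -480*x^5 dx = -78125/4;  ∫_0^5/2 1300*x^4 dx = 203125/8;
    ∫_0^5/2 -1500*x^3 dx = -234375/16;  ∫_0^5/2 625*x^2 dx = 78125/24.
  Sum: 78125/14 − 78125/4 + 203125/8 − 234375/16 + 78125/24 = 15625/336.
∫_0^5/2 u² dx = 390625/16128, so ||u||_L² = 625*sqrt(7)/336.
∫_0^5/2 (u')² dx = 15625/336, so ||u'||_L² = 125*sqrt(21)/84.
Ratio ||u||_L² / ||u'||_L² = 5*sqrt(3)/12.
Sharp Poincaré constant on H^1_0(0, 5/2) is C_P = L/π = 5/(2*π), achieved by sin(2*π/5·x).
A polynomial bump cannot attain the sharp Poincaré constant (only the first sine eigenfunction does), so the ratio is strictly less than C_P, consistent with ||u||_L² ≤ C_P ||u'||_L².
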